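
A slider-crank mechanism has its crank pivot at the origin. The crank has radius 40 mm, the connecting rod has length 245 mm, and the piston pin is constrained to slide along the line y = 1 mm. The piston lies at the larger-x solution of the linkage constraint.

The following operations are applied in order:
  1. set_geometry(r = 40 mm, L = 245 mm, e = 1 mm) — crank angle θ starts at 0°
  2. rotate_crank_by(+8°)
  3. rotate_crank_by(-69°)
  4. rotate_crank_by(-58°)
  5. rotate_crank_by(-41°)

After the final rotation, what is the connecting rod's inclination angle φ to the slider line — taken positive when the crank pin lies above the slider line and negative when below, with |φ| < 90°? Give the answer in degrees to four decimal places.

-3.4353

set_geometry: r = 40 mm, L = 245 mm, e = 1 mm; θ ← 0°
rotate_crank_by(+8°): θ ← 0° +8° = 8°
rotate_crank_by(-69°): θ ← 8° -69° = -61°
rotate_crank_by(-58°): θ ← -61° -58° = -119°
rotate_crank_by(-41°): θ ← -119° -41° = -160°
crank pin P = (r cos θ, r sin θ) = (-37.587705, -13.680806)
h = r sin θ − e = -13.680806 − 1 = -14.680806
sin φ = h / L = -14.680806 / 245 = -0.05992166
φ = arcsin(-0.05992166) = -3.435316°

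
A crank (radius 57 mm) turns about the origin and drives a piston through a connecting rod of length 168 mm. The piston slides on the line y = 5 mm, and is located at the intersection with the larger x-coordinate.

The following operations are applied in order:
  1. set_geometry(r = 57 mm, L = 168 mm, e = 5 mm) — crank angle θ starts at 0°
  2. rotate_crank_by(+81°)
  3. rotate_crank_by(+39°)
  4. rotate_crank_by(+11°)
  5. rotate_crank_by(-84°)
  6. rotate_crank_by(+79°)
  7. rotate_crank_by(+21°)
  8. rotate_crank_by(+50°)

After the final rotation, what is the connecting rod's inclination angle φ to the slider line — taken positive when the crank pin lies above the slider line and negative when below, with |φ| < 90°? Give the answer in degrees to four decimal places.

-7.4095

set_geometry: r = 57 mm, L = 168 mm, e = 5 mm; θ ← 0°
rotate_crank_by(+81°): θ ← 0° +81° = 81°
rotate_crank_by(+39°): θ ← 81° +39° = 120°
rotate_crank_by(+11°): θ ← 120° +11° = 131°
rotate_crank_by(-84°): θ ← 131° -84° = 47°
rotate_crank_by(+79°): θ ← 47° +79° = 126°
rotate_crank_by(+21°): θ ← 126° +21° = 147°
rotate_crank_by(+50°): θ ← 147° +50° = 197°
crank pin P = (r cos θ, r sin θ) = (-54.509371, -16.665187)
h = r sin θ − e = -16.665187 − 5 = -21.665187
sin φ = h / L = -21.665187 / 168 = -0.12895945
φ = arcsin(-0.12895945) = -7.409467°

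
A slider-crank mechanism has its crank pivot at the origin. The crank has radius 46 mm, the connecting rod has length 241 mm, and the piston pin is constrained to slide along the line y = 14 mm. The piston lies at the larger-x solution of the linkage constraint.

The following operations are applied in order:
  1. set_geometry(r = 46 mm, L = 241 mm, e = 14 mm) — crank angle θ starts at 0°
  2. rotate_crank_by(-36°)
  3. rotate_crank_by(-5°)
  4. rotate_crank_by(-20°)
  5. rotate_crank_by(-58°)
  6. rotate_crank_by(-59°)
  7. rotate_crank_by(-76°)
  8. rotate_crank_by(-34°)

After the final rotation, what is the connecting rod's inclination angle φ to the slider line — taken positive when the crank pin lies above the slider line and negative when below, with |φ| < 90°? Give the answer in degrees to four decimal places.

7.0906

set_geometry: r = 46 mm, L = 241 mm, e = 14 mm; θ ← 0°
rotate_crank_by(-36°): θ ← 0° -36° = -36°
rotate_crank_by(-5°): θ ← -36° -5° = -41°
rotate_crank_by(-20°): θ ← -41° -20° = -61°
rotate_crank_by(-58°): θ ← -61° -58° = -119°
rotate_crank_by(-59°): θ ← -119° -59° = -178°
rotate_crank_by(-76°): θ ← -178° -76° = -254°
rotate_crank_by(-34°): θ ← -254° -34° = -288°
crank pin P = (r cos θ, r sin θ) = (14.214782, 43.748600)
h = r sin θ − e = 43.748600 − 14 = 29.748600
sin φ = h / L = 29.748600 / 241 = 0.12343817
φ = arcsin(0.12343817) = 7.090571°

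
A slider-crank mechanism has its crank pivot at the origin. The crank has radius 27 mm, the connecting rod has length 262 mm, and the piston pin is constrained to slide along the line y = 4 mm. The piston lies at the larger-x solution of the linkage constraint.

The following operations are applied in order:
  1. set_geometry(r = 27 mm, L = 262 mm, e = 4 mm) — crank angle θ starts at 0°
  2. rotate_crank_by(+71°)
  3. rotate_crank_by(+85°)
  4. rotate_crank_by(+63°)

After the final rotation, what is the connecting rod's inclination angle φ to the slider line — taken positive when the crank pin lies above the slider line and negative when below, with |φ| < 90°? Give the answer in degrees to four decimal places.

-4.5955

set_geometry: r = 27 mm, L = 262 mm, e = 4 mm; θ ← 0°
rotate_crank_by(+71°): θ ← 0° +71° = 71°
rotate_crank_by(+85°): θ ← 71° +85° = 156°
rotate_crank_by(+63°): θ ← 156° +63° = 219°
crank pin P = (r cos θ, r sin θ) = (-20.982941, -16.991651)
h = r sin θ − e = -16.991651 − 4 = -20.991651
sin φ = h / L = -20.991651 / 262 = -0.08012080
φ = arcsin(-0.08012080) = -4.595510°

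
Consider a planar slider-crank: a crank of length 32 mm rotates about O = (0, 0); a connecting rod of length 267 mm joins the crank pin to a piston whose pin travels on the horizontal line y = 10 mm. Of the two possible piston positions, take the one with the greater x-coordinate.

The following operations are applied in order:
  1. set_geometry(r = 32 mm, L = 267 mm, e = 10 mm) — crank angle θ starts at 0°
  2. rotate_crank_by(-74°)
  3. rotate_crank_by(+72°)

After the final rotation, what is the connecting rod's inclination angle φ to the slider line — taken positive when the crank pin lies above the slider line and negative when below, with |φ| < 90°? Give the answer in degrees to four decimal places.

set_geometry: r = 32 mm, L = 267 mm, e = 10 mm; θ ← 0°
rotate_crank_by(-74°): θ ← 0° -74° = -74°
rotate_crank_by(+72°): θ ← -74° +72° = -2°
crank pin P = (r cos θ, r sin θ) = (31.980506, -1.116784)
h = r sin θ − e = -1.116784 − 10 = -11.116784
sin φ = h / L = -11.116784 / 267 = -0.04163589
φ = arcsin(-0.04163589) = -2.386251°

-2.3863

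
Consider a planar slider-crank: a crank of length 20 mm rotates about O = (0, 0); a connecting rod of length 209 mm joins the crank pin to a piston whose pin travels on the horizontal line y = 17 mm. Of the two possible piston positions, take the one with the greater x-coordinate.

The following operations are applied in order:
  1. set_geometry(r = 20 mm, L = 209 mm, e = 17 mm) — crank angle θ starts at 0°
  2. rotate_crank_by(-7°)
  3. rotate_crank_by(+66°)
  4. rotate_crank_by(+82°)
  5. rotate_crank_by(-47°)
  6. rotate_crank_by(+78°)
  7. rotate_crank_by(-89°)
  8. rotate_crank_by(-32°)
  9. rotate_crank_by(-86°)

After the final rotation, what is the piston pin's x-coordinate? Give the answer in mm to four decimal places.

223.4347

set_geometry: r = 20 mm, L = 209 mm, e = 17 mm; θ ← 0°
rotate_crank_by(-7°): θ ← 0° -7° = -7°
rotate_crank_by(+66°): θ ← -7° +66° = 59°
rotate_crank_by(+82°): θ ← 59° +82° = 141°
rotate_crank_by(-47°): θ ← 141° -47° = 94°
rotate_crank_by(+78°): θ ← 94° +78° = 172°
rotate_crank_by(-89°): θ ← 172° -89° = 83°
rotate_crank_by(-32°): θ ← 83° -32° = 51°
rotate_crank_by(-86°): θ ← 51° -86° = -35°
crank pin P = (r cos θ, r sin θ) = (16.383041, -11.471529)
h = r sin θ − e = -11.471529 − 17 = -28.471529
x = r cos θ + √(L² − h²) = 16.383041 + √(43681.0 − 810.6279) = 16.383041 + 207.051617 = 223.434658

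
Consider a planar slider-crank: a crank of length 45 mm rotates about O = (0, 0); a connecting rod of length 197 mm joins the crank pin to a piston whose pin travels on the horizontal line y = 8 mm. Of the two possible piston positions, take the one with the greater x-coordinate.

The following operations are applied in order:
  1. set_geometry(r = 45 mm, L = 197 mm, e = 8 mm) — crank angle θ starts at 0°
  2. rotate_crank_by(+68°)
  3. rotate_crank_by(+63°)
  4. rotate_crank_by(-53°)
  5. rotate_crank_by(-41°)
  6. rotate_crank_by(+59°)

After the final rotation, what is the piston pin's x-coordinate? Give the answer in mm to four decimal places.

set_geometry: r = 45 mm, L = 197 mm, e = 8 mm; θ ← 0°
rotate_crank_by(+68°): θ ← 0° +68° = 68°
rotate_crank_by(+63°): θ ← 68° +63° = 131°
rotate_crank_by(-53°): θ ← 131° -53° = 78°
rotate_crank_by(-41°): θ ← 78° -41° = 37°
rotate_crank_by(+59°): θ ← 37° +59° = 96°
crank pin P = (r cos θ, r sin θ) = (-4.703781, 44.753485)
h = r sin θ − e = 44.753485 − 8 = 36.753485
x = r cos θ + √(L² − h²) = -4.703781 + √(38809.0 − 1350.8187) = -4.703781 + 193.541162 = 188.837381

188.8374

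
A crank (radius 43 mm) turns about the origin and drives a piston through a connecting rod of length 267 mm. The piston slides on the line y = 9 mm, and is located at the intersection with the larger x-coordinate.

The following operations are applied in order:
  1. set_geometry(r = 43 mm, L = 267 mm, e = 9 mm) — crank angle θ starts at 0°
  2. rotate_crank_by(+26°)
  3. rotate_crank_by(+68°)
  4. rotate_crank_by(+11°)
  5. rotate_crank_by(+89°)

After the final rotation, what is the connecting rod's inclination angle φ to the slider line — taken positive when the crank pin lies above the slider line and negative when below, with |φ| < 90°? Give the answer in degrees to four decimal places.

-4.1673

set_geometry: r = 43 mm, L = 267 mm, e = 9 mm; θ ← 0°
rotate_crank_by(+26°): θ ← 0° +26° = 26°
rotate_crank_by(+68°): θ ← 26° +68° = 94°
rotate_crank_by(+11°): θ ← 94° +11° = 105°
rotate_crank_by(+89°): θ ← 105° +89° = 194°
crank pin P = (r cos θ, r sin θ) = (-41.722716, -10.402642)
h = r sin θ − e = -10.402642 − 9 = -19.402642
sin φ = h / L = -19.402642 / 267 = -0.07266907
φ = arcsin(-0.07266907) = -4.167304°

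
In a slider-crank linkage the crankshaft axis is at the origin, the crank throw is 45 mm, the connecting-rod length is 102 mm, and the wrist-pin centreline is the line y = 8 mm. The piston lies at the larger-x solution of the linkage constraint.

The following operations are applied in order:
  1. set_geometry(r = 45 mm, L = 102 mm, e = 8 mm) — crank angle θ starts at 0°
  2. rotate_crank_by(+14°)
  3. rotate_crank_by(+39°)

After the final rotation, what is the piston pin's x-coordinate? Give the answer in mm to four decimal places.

set_geometry: r = 45 mm, L = 102 mm, e = 8 mm; θ ← 0°
rotate_crank_by(+14°): θ ← 0° +14° = 14°
rotate_crank_by(+39°): θ ← 14° +39° = 53°
crank pin P = (r cos θ, r sin θ) = (27.081676, 35.938598)
h = r sin θ − e = 35.938598 − 8 = 27.938598
x = r cos θ + √(L² − h²) = 27.081676 + √(10404.0 − 780.5653) = 27.081676 + 98.099107 = 125.180783

125.1808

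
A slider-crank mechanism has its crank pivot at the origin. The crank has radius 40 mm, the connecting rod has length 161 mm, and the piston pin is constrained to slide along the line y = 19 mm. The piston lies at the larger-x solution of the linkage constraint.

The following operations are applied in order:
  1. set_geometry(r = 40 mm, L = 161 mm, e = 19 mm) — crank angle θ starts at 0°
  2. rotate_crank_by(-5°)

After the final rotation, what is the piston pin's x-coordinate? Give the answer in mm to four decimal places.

199.2698

set_geometry: r = 40 mm, L = 161 mm, e = 19 mm; θ ← 0°
rotate_crank_by(-5°): θ ← 0° -5° = -5°
crank pin P = (r cos θ, r sin θ) = (39.847788, -3.486230)
h = r sin θ − e = -3.486230 − 19 = -22.486230
x = r cos θ + √(L² − h²) = 39.847788 + √(25921.0 − 505.6305) = 39.847788 + 159.421986 = 199.269773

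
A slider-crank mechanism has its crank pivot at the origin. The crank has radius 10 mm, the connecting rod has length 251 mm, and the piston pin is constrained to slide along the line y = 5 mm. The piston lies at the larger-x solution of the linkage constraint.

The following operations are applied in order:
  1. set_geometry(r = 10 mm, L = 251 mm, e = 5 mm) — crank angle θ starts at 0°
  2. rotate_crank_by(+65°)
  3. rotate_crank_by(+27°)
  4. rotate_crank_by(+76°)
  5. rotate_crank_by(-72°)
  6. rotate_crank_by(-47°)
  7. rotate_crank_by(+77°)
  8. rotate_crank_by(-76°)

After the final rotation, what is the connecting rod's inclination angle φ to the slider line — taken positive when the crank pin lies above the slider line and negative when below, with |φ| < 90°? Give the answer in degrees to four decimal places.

0.6073

set_geometry: r = 10 mm, L = 251 mm, e = 5 mm; θ ← 0°
rotate_crank_by(+65°): θ ← 0° +65° = 65°
rotate_crank_by(+27°): θ ← 65° +27° = 92°
rotate_crank_by(+76°): θ ← 92° +76° = 168°
rotate_crank_by(-72°): θ ← 168° -72° = 96°
rotate_crank_by(-47°): θ ← 96° -47° = 49°
rotate_crank_by(+77°): θ ← 49° +77° = 126°
rotate_crank_by(-76°): θ ← 126° -76° = 50°
crank pin P = (r cos θ, r sin θ) = (6.427876, 7.660444)
h = r sin θ − e = 7.660444 − 5 = 2.660444
sin φ = h / L = 2.660444 / 251 = 0.01059938
φ = arcsin(0.01059938) = 0.607311°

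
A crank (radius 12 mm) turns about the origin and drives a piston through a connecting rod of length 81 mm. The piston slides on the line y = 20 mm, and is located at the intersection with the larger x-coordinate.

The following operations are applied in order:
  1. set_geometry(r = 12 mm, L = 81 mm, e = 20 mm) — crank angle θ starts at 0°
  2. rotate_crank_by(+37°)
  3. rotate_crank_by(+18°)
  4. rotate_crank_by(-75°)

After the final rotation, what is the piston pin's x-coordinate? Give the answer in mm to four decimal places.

88.6067

set_geometry: r = 12 mm, L = 81 mm, e = 20 mm; θ ← 0°
rotate_crank_by(+37°): θ ← 0° +37° = 37°
rotate_crank_by(+18°): θ ← 37° +18° = 55°
rotate_crank_by(-75°): θ ← 55° -75° = -20°
crank pin P = (r cos θ, r sin θ) = (11.276311, -4.104242)
h = r sin θ − e = -4.104242 − 20 = -24.104242
x = r cos θ + √(L² − h²) = 11.276311 + √(6561.0 − 581.0145) = 11.276311 + 77.330366 = 88.606678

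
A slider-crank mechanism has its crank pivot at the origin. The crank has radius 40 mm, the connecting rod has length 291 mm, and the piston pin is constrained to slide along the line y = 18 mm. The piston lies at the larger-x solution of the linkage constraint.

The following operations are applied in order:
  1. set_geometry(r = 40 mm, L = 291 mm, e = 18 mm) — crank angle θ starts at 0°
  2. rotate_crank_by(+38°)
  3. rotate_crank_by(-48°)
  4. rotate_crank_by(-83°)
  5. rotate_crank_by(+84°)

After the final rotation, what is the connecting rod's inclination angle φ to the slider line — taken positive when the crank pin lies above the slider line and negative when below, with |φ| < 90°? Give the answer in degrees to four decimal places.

-4.7816

set_geometry: r = 40 mm, L = 291 mm, e = 18 mm; θ ← 0°
rotate_crank_by(+38°): θ ← 0° +38° = 38°
rotate_crank_by(-48°): θ ← 38° -48° = -10°
rotate_crank_by(-83°): θ ← -10° -83° = -93°
rotate_crank_by(+84°): θ ← -93° +84° = -9°
crank pin P = (r cos θ, r sin θ) = (39.507534, -6.257379)
h = r sin θ − e = -6.257379 − 18 = -24.257379
sin φ = h / L = -24.257379 / 291 = -0.08335869
φ = arcsin(-0.08335869) = -4.781650°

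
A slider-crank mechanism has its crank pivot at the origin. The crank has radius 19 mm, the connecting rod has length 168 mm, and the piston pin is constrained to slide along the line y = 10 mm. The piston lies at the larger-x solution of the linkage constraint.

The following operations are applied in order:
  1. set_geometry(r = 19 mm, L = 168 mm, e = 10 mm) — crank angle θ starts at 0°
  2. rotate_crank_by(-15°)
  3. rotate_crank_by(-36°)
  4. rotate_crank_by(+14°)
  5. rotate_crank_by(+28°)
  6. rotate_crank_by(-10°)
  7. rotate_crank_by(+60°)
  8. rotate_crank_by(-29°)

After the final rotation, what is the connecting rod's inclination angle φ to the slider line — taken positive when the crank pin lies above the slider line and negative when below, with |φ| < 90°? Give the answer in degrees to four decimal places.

-2.0637

set_geometry: r = 19 mm, L = 168 mm, e = 10 mm; θ ← 0°
rotate_crank_by(-15°): θ ← 0° -15° = -15°
rotate_crank_by(-36°): θ ← -15° -36° = -51°
rotate_crank_by(+14°): θ ← -51° +14° = -37°
rotate_crank_by(+28°): θ ← -37° +28° = -9°
rotate_crank_by(-10°): θ ← -9° -10° = -19°
rotate_crank_by(+60°): θ ← -19° +60° = 41°
rotate_crank_by(-29°): θ ← 41° -29° = 12°
crank pin P = (r cos θ, r sin θ) = (18.584804, 3.950322)
h = r sin θ − e = 3.950322 − 10 = -6.049678
sin φ = h / L = -6.049678 / 168 = -0.03600999
φ = arcsin(-0.03600999) = -2.063666°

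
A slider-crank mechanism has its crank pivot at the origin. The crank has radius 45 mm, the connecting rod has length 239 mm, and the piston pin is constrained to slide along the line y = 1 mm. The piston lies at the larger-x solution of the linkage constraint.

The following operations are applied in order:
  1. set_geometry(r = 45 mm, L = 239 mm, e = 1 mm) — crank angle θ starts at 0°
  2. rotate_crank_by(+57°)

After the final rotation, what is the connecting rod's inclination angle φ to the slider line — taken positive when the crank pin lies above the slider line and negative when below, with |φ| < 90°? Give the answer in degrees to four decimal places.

set_geometry: r = 45 mm, L = 239 mm, e = 1 mm; θ ← 0°
rotate_crank_by(+57°): θ ← 0° +57° = 57°
crank pin P = (r cos θ, r sin θ) = (24.508757, 37.740176)
h = r sin θ − e = 37.740176 − 1 = 36.740176
sin φ = h / L = 36.740176 / 239 = 0.15372458
φ = arcsin(0.15372458) = 8.842834°

8.8428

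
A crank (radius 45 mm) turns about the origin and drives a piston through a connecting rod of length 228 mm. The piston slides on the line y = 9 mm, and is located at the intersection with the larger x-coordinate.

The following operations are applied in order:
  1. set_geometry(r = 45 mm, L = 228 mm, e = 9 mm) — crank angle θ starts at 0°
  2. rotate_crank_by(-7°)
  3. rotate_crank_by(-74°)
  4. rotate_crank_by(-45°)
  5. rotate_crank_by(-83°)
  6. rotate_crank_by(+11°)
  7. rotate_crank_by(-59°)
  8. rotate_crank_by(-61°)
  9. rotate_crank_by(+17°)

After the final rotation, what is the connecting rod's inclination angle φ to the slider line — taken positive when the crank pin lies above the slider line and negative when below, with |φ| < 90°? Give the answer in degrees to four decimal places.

set_geometry: r = 45 mm, L = 228 mm, e = 9 mm; θ ← 0°
rotate_crank_by(-7°): θ ← 0° -7° = -7°
rotate_crank_by(-74°): θ ← -7° -74° = -81°
rotate_crank_by(-45°): θ ← -81° -45° = -126°
rotate_crank_by(-83°): θ ← -126° -83° = -209°
rotate_crank_by(+11°): θ ← -209° +11° = -198°
rotate_crank_by(-59°): θ ← -198° -59° = -257°
rotate_crank_by(-61°): θ ← -257° -61° = -318°
rotate_crank_by(+17°): θ ← -318° +17° = -301°
crank pin P = (r cos θ, r sin θ) = (23.176713, 38.572529)
h = r sin θ − e = 38.572529 − 9 = 29.572529
sin φ = h / L = 29.572529 / 228 = 0.12970407
φ = arcsin(0.12970407) = 7.452492°

7.4525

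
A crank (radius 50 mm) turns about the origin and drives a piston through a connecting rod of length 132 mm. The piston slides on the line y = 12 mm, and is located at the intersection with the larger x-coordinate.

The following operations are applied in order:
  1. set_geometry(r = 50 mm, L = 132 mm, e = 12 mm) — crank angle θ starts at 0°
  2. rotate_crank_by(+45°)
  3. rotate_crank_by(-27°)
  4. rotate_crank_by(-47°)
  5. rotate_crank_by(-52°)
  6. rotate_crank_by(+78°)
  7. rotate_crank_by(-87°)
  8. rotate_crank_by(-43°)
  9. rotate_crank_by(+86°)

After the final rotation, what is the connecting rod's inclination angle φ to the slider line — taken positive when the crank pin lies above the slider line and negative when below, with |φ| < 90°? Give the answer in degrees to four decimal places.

set_geometry: r = 50 mm, L = 132 mm, e = 12 mm; θ ← 0°
rotate_crank_by(+45°): θ ← 0° +45° = 45°
rotate_crank_by(-27°): θ ← 45° -27° = 18°
rotate_crank_by(-47°): θ ← 18° -47° = -29°
rotate_crank_by(-52°): θ ← -29° -52° = -81°
rotate_crank_by(+78°): θ ← -81° +78° = -3°
rotate_crank_by(-87°): θ ← -3° -87° = -90°
rotate_crank_by(-43°): θ ← -90° -43° = -133°
rotate_crank_by(+86°): θ ← -133° +86° = -47°
crank pin P = (r cos θ, r sin θ) = (34.099918, -36.567685)
h = r sin θ − e = -36.567685 − 12 = -48.567685
sin φ = h / L = -48.567685 / 132 = -0.36793701
φ = arcsin(-0.36793701) = -21.588443°

-21.5884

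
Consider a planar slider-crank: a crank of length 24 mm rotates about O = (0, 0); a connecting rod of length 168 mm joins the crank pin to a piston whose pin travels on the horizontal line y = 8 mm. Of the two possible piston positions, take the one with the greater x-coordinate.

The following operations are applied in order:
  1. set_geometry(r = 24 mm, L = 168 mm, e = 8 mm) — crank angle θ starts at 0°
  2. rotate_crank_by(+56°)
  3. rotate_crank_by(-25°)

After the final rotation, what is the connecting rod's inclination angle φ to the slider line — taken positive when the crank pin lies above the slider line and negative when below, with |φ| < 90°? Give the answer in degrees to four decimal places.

1.4874

set_geometry: r = 24 mm, L = 168 mm, e = 8 mm; θ ← 0°
rotate_crank_by(+56°): θ ← 0° +56° = 56°
rotate_crank_by(-25°): θ ← 56° -25° = 31°
crank pin P = (r cos θ, r sin θ) = (20.572015, 12.360914)
h = r sin θ − e = 12.360914 − 8 = 4.360914
sin φ = h / L = 4.360914 / 168 = 0.02595782
φ = arcsin(0.02595782) = 1.487441°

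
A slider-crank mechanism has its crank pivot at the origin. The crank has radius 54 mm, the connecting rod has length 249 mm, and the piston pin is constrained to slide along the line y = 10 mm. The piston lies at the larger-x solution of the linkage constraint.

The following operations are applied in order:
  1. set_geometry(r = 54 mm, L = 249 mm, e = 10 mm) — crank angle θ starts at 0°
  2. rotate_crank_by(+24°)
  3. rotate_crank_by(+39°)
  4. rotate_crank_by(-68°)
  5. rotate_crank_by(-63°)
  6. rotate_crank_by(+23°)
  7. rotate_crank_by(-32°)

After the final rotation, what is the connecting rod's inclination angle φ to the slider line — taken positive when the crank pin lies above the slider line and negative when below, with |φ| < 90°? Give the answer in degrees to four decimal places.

set_geometry: r = 54 mm, L = 249 mm, e = 10 mm; θ ← 0°
rotate_crank_by(+24°): θ ← 0° +24° = 24°
rotate_crank_by(+39°): θ ← 24° +39° = 63°
rotate_crank_by(-68°): θ ← 63° -68° = -5°
rotate_crank_by(-63°): θ ← -5° -63° = -68°
rotate_crank_by(+23°): θ ← -68° +23° = -45°
rotate_crank_by(-32°): θ ← -45° -32° = -77°
crank pin P = (r cos θ, r sin θ) = (12.147357, -52.615983)
h = r sin θ − e = -52.615983 − 10 = -62.615983
sin φ = h / L = -62.615983 / 249 = -0.25146981
φ = arcsin(-0.25146981) = -14.564505°

-14.5645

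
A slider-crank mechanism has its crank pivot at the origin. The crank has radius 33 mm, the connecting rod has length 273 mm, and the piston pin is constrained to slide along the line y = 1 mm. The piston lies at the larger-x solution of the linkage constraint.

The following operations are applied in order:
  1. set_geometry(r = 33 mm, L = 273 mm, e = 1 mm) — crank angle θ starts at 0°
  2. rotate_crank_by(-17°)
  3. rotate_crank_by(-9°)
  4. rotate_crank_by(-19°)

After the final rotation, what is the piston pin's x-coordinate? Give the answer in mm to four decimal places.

295.2478

set_geometry: r = 33 mm, L = 273 mm, e = 1 mm; θ ← 0°
rotate_crank_by(-17°): θ ← 0° -17° = -17°
rotate_crank_by(-9°): θ ← -17° -9° = -26°
rotate_crank_by(-19°): θ ← -26° -19° = -45°
crank pin P = (r cos θ, r sin θ) = (23.334524, -23.334524)
h = r sin θ − e = -23.334524 − 1 = -24.334524
x = r cos θ + √(L² − h²) = 23.334524 + √(74529.0 − 592.1690) = 23.334524 + 271.913278 = 295.247802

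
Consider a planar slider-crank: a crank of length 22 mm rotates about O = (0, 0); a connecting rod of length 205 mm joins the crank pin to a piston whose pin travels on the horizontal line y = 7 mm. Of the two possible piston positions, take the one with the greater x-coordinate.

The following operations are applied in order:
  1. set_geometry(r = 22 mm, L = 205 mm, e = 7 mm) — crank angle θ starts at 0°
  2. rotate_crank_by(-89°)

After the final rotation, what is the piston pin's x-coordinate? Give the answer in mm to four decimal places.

203.3228

set_geometry: r = 22 mm, L = 205 mm, e = 7 mm; θ ← 0°
rotate_crank_by(-89°): θ ← 0° -89° = -89°
crank pin P = (r cos θ, r sin θ) = (0.383953, -21.996649)
h = r sin θ − e = -21.996649 − 7 = -28.996649
x = r cos θ + √(L² − h²) = 0.383953 + √(42025.0 − 840.8057) = 0.383953 + 202.938893 = 203.322846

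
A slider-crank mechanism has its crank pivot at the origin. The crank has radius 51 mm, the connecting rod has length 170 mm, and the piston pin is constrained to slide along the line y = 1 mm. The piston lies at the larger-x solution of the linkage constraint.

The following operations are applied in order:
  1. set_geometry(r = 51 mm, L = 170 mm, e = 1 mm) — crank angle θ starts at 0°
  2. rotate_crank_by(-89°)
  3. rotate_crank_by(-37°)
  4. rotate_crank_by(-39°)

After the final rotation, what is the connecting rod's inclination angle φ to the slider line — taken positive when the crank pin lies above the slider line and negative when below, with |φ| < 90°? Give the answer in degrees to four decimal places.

set_geometry: r = 51 mm, L = 170 mm, e = 1 mm; θ ← 0°
rotate_crank_by(-89°): θ ← 0° -89° = -89°
rotate_crank_by(-37°): θ ← -89° -37° = -126°
rotate_crank_by(-39°): θ ← -126° -39° = -165°
crank pin P = (r cos θ, r sin θ) = (-49.262217, -13.199771)
h = r sin θ − e = -13.199771 − 1 = -14.199771
sin φ = h / L = -14.199771 / 170 = -0.08352807
φ = arcsin(-0.08352807) = -4.791388°

-4.7914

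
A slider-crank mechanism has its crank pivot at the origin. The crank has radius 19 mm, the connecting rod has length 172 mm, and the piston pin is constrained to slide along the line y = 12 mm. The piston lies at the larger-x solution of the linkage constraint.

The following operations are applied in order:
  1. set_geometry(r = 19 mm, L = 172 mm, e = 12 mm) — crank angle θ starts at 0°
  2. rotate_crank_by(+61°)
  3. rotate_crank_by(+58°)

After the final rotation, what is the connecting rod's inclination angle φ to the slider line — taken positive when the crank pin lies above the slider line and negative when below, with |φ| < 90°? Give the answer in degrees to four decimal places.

set_geometry: r = 19 mm, L = 172 mm, e = 12 mm; θ ← 0°
rotate_crank_by(+61°): θ ← 0° +61° = 61°
rotate_crank_by(+58°): θ ← 61° +58° = 119°
crank pin P = (r cos θ, r sin θ) = (-9.211383, 16.617774)
h = r sin θ − e = 16.617774 − 12 = 4.617774
sin φ = h / L = 4.617774 / 172 = 0.02684753
φ = arcsin(0.02684753) = 1.538435°

1.5384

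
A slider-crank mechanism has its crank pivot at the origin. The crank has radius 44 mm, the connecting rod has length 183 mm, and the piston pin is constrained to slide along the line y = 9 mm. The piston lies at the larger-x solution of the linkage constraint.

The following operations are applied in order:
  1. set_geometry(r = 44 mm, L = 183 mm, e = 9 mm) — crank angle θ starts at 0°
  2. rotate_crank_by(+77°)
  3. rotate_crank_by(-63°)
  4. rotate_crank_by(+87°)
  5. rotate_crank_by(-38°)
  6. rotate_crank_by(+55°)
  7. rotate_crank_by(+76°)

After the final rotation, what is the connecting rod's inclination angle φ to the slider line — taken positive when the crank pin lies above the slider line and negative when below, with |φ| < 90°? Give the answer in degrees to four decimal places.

set_geometry: r = 44 mm, L = 183 mm, e = 9 mm; θ ← 0°
rotate_crank_by(+77°): θ ← 0° +77° = 77°
rotate_crank_by(-63°): θ ← 77° -63° = 14°
rotate_crank_by(+87°): θ ← 14° +87° = 101°
rotate_crank_by(-38°): θ ← 101° -38° = 63°
rotate_crank_by(+55°): θ ← 63° +55° = 118°
rotate_crank_by(+76°): θ ← 118° +76° = 194°
crank pin P = (r cos θ, r sin θ) = (-42.693012, -10.644563)
h = r sin θ − e = -10.644563 − 9 = -19.644563
sin φ = h / L = -19.644563 / 183 = -0.10734734
φ = arcsin(-0.10734734) = -6.162424°

-6.1624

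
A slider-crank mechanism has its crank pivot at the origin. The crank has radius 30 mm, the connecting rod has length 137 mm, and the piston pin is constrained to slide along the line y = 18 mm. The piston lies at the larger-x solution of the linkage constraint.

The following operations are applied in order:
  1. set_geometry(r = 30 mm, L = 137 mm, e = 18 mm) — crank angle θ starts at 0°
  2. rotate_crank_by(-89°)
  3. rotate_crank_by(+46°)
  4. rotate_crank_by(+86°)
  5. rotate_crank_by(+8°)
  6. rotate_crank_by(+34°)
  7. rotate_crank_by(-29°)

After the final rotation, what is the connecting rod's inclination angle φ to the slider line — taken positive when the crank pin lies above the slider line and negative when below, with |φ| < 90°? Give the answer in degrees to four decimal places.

2.8748

set_geometry: r = 30 mm, L = 137 mm, e = 18 mm; θ ← 0°
rotate_crank_by(-89°): θ ← 0° -89° = -89°
rotate_crank_by(+46°): θ ← -89° +46° = -43°
rotate_crank_by(+86°): θ ← -43° +86° = 43°
rotate_crank_by(+8°): θ ← 43° +8° = 51°
rotate_crank_by(+34°): θ ← 51° +34° = 85°
rotate_crank_by(-29°): θ ← 85° -29° = 56°
crank pin P = (r cos θ, r sin θ) = (16.775787, 24.871127)
h = r sin θ − e = 24.871127 − 18 = 6.871127
sin φ = h / L = 6.871127 / 137 = 0.05015421
φ = arcsin(0.05015421) = 2.874831°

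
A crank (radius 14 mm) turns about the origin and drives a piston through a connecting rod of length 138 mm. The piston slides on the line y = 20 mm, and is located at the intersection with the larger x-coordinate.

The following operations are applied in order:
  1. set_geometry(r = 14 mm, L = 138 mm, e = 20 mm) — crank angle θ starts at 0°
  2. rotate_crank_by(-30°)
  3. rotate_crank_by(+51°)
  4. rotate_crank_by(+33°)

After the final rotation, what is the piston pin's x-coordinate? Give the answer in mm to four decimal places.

set_geometry: r = 14 mm, L = 138 mm, e = 20 mm; θ ← 0°
rotate_crank_by(-30°): θ ← 0° -30° = -30°
rotate_crank_by(+51°): θ ← -30° +51° = 21°
rotate_crank_by(+33°): θ ← 21° +33° = 54°
crank pin P = (r cos θ, r sin θ) = (8.228994, 11.326238)
h = r sin θ − e = 11.326238 − 20 = -8.673762
x = r cos θ + √(L² − h²) = 8.228994 + √(19044.0 − 75.2341) = 8.228994 + 137.727143 = 145.956136

145.9561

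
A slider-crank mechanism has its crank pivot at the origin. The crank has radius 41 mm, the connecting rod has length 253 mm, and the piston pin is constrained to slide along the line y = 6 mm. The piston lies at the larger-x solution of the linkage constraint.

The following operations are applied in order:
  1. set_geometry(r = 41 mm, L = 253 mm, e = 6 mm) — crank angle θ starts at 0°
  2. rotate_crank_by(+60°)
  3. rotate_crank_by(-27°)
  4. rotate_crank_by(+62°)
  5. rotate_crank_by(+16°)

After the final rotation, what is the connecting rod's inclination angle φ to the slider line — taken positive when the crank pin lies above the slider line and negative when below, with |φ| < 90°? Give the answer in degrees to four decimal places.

set_geometry: r = 41 mm, L = 253 mm, e = 6 mm; θ ← 0°
rotate_crank_by(+60°): θ ← 0° +60° = 60°
rotate_crank_by(-27°): θ ← 60° -27° = 33°
rotate_crank_by(+62°): θ ← 33° +62° = 95°
rotate_crank_by(+16°): θ ← 95° +16° = 111°
crank pin P = (r cos θ, r sin θ) = (-14.693086, 38.276797)
h = r sin θ − e = 38.276797 − 6 = 32.276797
sin φ = h / L = 32.276797 / 253 = 0.12757627
φ = arcsin(0.12757627) = 7.329557°

7.3296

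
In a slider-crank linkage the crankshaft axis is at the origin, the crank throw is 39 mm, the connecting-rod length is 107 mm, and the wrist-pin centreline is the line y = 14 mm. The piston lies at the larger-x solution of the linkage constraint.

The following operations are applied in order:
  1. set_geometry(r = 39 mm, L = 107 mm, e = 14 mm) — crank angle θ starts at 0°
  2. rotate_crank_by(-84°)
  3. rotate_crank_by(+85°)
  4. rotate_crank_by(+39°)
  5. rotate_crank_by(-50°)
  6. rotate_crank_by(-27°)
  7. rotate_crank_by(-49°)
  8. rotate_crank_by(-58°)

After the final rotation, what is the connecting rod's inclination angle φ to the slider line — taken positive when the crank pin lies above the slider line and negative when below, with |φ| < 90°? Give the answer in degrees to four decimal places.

set_geometry: r = 39 mm, L = 107 mm, e = 14 mm; θ ← 0°
rotate_crank_by(-84°): θ ← 0° -84° = -84°
rotate_crank_by(+85°): θ ← -84° +85° = 1°
rotate_crank_by(+39°): θ ← 1° +39° = 40°
rotate_crank_by(-50°): θ ← 40° -50° = -10°
rotate_crank_by(-27°): θ ← -10° -27° = -37°
rotate_crank_by(-49°): θ ← -37° -49° = -86°
rotate_crank_by(-58°): θ ← -86° -58° = -144°
crank pin P = (r cos θ, r sin θ) = (-31.551663, -22.923625)
h = r sin θ − e = -22.923625 − 14 = -36.923625
sin φ = h / L = -36.923625 / 107 = -0.34508061
φ = arcsin(-0.34508061) = -20.186716°

-20.1867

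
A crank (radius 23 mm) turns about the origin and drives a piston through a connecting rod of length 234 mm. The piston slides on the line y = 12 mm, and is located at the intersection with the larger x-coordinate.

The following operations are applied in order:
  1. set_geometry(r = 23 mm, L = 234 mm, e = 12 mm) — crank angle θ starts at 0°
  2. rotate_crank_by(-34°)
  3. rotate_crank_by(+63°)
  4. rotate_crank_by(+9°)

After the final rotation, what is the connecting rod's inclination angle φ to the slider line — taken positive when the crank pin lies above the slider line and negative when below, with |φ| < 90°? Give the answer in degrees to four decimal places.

0.5289

set_geometry: r = 23 mm, L = 234 mm, e = 12 mm; θ ← 0°
rotate_crank_by(-34°): θ ← 0° -34° = -34°
rotate_crank_by(+63°): θ ← -34° +63° = 29°
rotate_crank_by(+9°): θ ← 29° +9° = 38°
crank pin P = (r cos θ, r sin θ) = (18.124247, 14.160214)
h = r sin θ − e = 14.160214 − 12 = 2.160214
sin φ = h / L = 2.160214 / 234 = 0.00923168
φ = arcsin(0.00923168) = 0.528944°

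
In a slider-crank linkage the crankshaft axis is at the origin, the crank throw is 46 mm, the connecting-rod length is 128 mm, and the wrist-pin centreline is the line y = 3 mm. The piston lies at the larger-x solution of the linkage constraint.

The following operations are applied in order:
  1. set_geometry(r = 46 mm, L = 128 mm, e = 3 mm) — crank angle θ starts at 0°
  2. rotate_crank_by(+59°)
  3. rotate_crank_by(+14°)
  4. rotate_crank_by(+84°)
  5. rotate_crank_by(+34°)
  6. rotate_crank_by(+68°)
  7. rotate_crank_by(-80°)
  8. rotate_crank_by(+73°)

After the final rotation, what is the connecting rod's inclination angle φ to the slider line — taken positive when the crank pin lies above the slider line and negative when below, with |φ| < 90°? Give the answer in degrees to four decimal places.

set_geometry: r = 46 mm, L = 128 mm, e = 3 mm; θ ← 0°
rotate_crank_by(+59°): θ ← 0° +59° = 59°
rotate_crank_by(+14°): θ ← 59° +14° = 73°
rotate_crank_by(+84°): θ ← 73° +84° = 157°
rotate_crank_by(+34°): θ ← 157° +34° = 191°
rotate_crank_by(+68°): θ ← 191° +68° = 259°
rotate_crank_by(-80°): θ ← 259° -80° = 179°
rotate_crank_by(+73°): θ ← 179° +73° = 252°
crank pin P = (r cos θ, r sin θ) = (-14.214782, -43.748600)
h = r sin θ − e = -43.748600 − 3 = -46.748600
sin φ = h / L = -46.748600 / 128 = -0.36522344
φ = arcsin(-0.36522344) = -21.421334°

-21.4213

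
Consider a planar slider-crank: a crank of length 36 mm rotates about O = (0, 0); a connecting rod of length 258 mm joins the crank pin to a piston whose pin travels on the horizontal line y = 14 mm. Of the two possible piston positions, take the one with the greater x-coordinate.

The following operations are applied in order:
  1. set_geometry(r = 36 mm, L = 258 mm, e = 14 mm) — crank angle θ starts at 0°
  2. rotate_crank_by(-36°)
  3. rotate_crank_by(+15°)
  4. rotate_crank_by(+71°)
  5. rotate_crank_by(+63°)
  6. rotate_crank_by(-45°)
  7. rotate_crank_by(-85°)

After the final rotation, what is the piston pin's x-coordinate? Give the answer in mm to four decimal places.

set_geometry: r = 36 mm, L = 258 mm, e = 14 mm; θ ← 0°
rotate_crank_by(-36°): θ ← 0° -36° = -36°
rotate_crank_by(+15°): θ ← -36° +15° = -21°
rotate_crank_by(+71°): θ ← -21° +71° = 50°
rotate_crank_by(+63°): θ ← 50° +63° = 113°
rotate_crank_by(-45°): θ ← 113° -45° = 68°
rotate_crank_by(-85°): θ ← 68° -85° = -17°
crank pin P = (r cos θ, r sin θ) = (34.426971, -10.525381)
h = r sin θ − e = -10.525381 − 14 = -24.525381
x = r cos θ + √(L² − h²) = 34.426971 + √(66564.0 − 601.4943) = 34.426971 + 256.831668 = 291.258639

291.2586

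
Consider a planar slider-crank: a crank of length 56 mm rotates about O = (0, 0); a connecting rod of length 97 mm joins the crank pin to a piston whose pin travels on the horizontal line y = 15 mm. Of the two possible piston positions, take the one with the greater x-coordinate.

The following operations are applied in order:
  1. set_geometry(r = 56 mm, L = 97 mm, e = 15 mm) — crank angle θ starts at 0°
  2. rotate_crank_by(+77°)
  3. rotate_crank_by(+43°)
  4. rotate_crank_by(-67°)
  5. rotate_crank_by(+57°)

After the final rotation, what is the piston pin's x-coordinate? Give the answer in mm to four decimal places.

70.2534

set_geometry: r = 56 mm, L = 97 mm, e = 15 mm; θ ← 0°
rotate_crank_by(+77°): θ ← 0° +77° = 77°
rotate_crank_by(+43°): θ ← 77° +43° = 120°
rotate_crank_by(-67°): θ ← 120° -67° = 53°
rotate_crank_by(+57°): θ ← 53° +57° = 110°
crank pin P = (r cos θ, r sin θ) = (-19.153128, 52.622787)
h = r sin θ − e = 52.622787 − 15 = 37.622787
x = r cos θ + √(L² − h²) = -19.153128 + √(9409.0 − 1415.4741) = -19.153128 + 89.406521 = 70.253393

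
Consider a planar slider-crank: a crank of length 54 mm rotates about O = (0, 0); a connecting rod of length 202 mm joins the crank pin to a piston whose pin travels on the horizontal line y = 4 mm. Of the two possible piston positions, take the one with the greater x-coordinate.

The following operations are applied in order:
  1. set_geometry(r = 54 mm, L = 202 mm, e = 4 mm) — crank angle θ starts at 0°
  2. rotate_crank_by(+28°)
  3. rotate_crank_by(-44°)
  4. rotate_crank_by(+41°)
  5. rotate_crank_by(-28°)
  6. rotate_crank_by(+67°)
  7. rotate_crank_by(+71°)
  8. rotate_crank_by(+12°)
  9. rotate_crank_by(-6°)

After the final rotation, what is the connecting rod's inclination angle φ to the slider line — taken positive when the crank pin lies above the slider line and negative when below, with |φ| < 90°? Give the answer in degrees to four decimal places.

8.5361

set_geometry: r = 54 mm, L = 202 mm, e = 4 mm; θ ← 0°
rotate_crank_by(+28°): θ ← 0° +28° = 28°
rotate_crank_by(-44°): θ ← 28° -44° = -16°
rotate_crank_by(+41°): θ ← -16° +41° = 25°
rotate_crank_by(-28°): θ ← 25° -28° = -3°
rotate_crank_by(+67°): θ ← -3° +67° = 64°
rotate_crank_by(+71°): θ ← 64° +71° = 135°
rotate_crank_by(+12°): θ ← 135° +12° = 147°
rotate_crank_by(-6°): θ ← 147° -6° = 141°
crank pin P = (r cos θ, r sin θ) = (-41.965882, 33.983301)
h = r sin θ − e = 33.983301 − 4 = 29.983301
sin φ = h / L = 29.983301 / 202 = 0.14843218
φ = arcsin(0.14843218) = 8.536080°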